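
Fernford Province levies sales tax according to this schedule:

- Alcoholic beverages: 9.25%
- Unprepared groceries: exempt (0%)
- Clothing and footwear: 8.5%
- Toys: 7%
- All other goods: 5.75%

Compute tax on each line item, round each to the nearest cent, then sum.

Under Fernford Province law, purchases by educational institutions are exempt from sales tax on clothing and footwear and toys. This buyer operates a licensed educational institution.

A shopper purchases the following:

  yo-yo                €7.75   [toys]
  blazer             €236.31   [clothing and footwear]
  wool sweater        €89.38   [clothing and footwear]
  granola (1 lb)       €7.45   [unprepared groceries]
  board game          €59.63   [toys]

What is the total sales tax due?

€0.00

Yo-yo €7.75: toys, buyer-exempt → 0% → €0.00
Blazer €236.31: clothing and footwear, buyer-exempt → 0% → €0.00
Wool sweater €89.38: clothing and footwear, buyer-exempt → 0% → €0.00
Granola (1 lb) €7.45: unprepared groceries → 0% → €0.00
Board game €59.63: toys, buyer-exempt → 0% → €0.00
Total tax = €0.00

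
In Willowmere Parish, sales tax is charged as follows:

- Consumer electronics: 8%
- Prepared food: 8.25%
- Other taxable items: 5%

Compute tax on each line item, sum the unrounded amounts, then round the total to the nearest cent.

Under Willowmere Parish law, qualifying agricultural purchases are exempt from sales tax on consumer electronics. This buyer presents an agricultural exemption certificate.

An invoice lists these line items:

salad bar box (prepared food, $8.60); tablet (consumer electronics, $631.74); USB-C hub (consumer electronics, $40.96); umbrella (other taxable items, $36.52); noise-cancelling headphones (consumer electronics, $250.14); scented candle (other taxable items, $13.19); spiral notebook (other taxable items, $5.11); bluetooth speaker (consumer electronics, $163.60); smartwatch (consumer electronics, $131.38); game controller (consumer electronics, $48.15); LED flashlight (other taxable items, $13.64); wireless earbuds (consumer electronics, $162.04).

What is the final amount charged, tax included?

Salad bar box $8.60: prepared food → 8.25% → $0.7095
Tablet $631.74: consumer electronics, buyer-exempt → 0% → $0.00
USB-C hub $40.96: consumer electronics, buyer-exempt → 0% → $0.00
Umbrella $36.52: other taxable items → 5% → $1.826
Noise-cancelling headphones $250.14: consumer electronics, buyer-exempt → 0% → $0.00
Scented candle $13.19: other taxable items → 5% → $0.6595
Spiral notebook $5.11: other taxable items → 5% → $0.2555
Bluetooth speaker $163.60: consumer electronics, buyer-exempt → 0% → $0.00
Smartwatch $131.38: consumer electronics, buyer-exempt → 0% → $0.00
Game controller $48.15: consumer electronics, buyer-exempt → 0% → $0.00
LED flashlight $13.64: other taxable items → 5% → $0.682
Wireless earbuds $162.04: consumer electronics, buyer-exempt → 0% → $0.00
Subtotal = $1505.07; unrounded tax = $4.1325 → $4.13; total due = $1509.20

$1509.20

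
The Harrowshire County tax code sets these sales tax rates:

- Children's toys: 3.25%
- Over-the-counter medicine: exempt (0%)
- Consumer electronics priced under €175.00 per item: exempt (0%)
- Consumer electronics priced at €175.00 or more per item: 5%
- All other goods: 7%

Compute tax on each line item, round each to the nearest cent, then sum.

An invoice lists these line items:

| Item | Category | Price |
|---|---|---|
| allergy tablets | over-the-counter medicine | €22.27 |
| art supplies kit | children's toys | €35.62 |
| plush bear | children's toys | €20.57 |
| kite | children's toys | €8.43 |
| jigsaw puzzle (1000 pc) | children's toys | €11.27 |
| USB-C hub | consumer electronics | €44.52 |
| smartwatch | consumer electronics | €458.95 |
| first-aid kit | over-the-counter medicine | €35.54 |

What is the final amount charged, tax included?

€662.59

Allergy tablets €22.27: over-the-counter medicine → 0% → €0.00
Art supplies kit €35.62: children's toys → 3.25% → €1.16
Plush bear €20.57: children's toys → 3.25% → €0.67
Kite €8.43: children's toys → 3.25% → €0.27
Jigsaw puzzle (1000 pc) €11.27: children's toys → 3.25% → €0.37
USB-C hub €44.52: consumer electronics, under €175.00 → 0% → €0.00
Smartwatch €458.95: consumer electronics, €175.00 or more → 5% → €22.95
First-aid kit €35.54: over-the-counter medicine → 0% → €0.00
Subtotal = €637.17; tax = €25.42; total due = €662.59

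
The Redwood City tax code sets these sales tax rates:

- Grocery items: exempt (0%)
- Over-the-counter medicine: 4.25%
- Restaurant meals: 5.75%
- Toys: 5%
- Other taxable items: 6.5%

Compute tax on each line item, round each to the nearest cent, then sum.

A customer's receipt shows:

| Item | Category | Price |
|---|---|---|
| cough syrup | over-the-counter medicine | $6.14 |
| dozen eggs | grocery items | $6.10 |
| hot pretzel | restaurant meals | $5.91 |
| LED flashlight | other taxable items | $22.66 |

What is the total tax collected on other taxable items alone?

$1.47

LED flashlight $22.66: other taxable items → 6.5% → $1.47
Tax on other taxable items = $1.47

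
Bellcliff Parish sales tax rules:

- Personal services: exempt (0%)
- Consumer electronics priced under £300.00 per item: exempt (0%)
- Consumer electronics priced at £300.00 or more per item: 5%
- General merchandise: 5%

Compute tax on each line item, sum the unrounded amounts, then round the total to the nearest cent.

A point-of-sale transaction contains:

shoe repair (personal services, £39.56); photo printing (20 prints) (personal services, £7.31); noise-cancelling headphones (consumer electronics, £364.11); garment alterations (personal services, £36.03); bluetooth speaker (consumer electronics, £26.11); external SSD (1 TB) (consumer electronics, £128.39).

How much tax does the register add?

Shoe repair £39.56: personal services → 0% → £0.00
Photo printing (20 prints) £7.31: personal services → 0% → £0.00
Noise-cancelling headphones £364.11: consumer electronics, £300.00 or more → 5% → £18.2055
Garment alterations £36.03: personal services → 0% → £0.00
Bluetooth speaker £26.11: consumer electronics, under £300.00 → 0% → £0.00
External SSD (1 TB) £128.39: consumer electronics, under £300.00 → 0% → £0.00
Unrounded tax sum = £18.2055 → £18.21

£18.21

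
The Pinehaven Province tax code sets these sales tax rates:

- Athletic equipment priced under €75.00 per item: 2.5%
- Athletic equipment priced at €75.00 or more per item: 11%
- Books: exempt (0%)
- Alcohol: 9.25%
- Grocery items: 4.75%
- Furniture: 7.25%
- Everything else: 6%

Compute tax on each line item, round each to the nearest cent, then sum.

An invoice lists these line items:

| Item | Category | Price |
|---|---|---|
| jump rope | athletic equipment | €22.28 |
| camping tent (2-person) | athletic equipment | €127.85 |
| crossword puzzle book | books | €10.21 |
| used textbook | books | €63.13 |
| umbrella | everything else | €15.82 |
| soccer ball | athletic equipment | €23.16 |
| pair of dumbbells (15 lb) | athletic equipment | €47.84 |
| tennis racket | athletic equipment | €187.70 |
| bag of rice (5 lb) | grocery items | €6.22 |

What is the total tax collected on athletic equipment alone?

Jump rope €22.28: athletic equipment, under €75.00 → 2.5% → €0.56
Camping tent (2-person) €127.85: athletic equipment, €75.00 or more → 11% → €14.06
Soccer ball €23.16: athletic equipment, under €75.00 → 2.5% → €0.58
Pair of dumbbells (15 lb) €47.84: athletic equipment, under €75.00 → 2.5% → €1.20
Tennis racket €187.70: athletic equipment, €75.00 or more → 11% → €20.65
Tax on athletic equipment = €0.56 + €14.06 + €0.58 + €1.20 + €20.65 = €37.05

€37.05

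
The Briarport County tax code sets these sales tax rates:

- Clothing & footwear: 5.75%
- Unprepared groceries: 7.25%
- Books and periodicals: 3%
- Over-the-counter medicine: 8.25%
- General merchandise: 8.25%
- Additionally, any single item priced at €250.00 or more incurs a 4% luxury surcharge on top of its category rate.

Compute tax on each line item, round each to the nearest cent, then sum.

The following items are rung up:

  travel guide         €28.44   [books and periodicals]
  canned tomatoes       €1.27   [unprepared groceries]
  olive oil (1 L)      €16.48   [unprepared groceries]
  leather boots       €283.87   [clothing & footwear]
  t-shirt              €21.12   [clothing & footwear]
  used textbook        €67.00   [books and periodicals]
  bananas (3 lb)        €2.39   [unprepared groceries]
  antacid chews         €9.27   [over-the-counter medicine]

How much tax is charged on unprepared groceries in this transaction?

Canned tomatoes €1.27: unprepared groceries → 7.25% → €0.09
Olive oil (1 L) €16.48: unprepared groceries → 7.25% → €1.19
Bananas (3 lb) €2.39: unprepared groceries → 7.25% → €0.17
Tax on unprepared groceries = €0.09 + €1.19 + €0.17 = €1.45

€1.45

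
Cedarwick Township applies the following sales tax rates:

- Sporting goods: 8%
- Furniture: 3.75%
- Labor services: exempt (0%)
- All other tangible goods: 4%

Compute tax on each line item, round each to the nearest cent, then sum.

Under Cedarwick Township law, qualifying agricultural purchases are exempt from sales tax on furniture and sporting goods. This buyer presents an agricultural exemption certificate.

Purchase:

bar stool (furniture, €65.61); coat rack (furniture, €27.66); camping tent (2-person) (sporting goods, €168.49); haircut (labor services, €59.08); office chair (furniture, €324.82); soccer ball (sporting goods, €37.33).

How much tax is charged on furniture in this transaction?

Bar stool €65.61: furniture, buyer-exempt → 0% → €0.00
Coat rack €27.66: furniture, buyer-exempt → 0% → €0.00
Office chair €324.82: furniture, buyer-exempt → 0% → €0.00
Tax on furniture = €0.00 + €0.00 + €0.00 = €0.00

€0.00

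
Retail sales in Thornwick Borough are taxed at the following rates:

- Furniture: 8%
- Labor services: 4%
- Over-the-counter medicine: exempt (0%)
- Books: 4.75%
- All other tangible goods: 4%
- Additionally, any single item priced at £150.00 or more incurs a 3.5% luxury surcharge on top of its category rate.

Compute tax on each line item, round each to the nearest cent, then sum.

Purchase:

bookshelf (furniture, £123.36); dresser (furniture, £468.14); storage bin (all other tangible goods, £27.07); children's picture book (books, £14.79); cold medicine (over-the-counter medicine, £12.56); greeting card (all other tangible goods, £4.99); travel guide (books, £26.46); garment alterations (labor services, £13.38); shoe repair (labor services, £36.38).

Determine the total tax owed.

£68.95

Bookshelf £123.36: furniture → 8% → £9.87
Dresser £468.14: furniture → 8% + 3.5% surcharge = 11.5% → £53.84
Storage bin £27.07: all other tangible goods → 4% → £1.08
Children's picture book £14.79: books → 4.75% → £0.70
Cold medicine £12.56: over-the-counter medicine → 0% → £0.00
Greeting card £4.99: all other tangible goods → 4% → £0.20
Travel guide £26.46: books → 4.75% → £1.26
Garment alterations £13.38: labor services → 4% → £0.54
Shoe repair £36.38: labor services → 4% → £1.46
Total tax = £9.87 + £53.84 + £1.08 + £0.70 + £0.20 + £1.26 + £0.54 + £1.46 = £68.95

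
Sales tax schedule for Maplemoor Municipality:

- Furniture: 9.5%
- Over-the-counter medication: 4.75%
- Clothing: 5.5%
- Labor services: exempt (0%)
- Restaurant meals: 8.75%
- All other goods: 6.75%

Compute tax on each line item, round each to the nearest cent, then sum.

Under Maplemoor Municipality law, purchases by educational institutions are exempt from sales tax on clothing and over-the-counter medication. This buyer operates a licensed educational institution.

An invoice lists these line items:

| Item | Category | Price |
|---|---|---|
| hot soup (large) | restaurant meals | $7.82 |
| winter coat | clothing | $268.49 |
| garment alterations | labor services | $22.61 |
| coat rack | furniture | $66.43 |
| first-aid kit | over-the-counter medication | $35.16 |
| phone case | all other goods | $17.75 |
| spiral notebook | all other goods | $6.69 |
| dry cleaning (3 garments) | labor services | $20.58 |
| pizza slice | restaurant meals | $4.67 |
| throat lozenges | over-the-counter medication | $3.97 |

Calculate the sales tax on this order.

Hot soup (large) $7.82: restaurant meals → 8.75% → $0.68
Winter coat $268.49: clothing, buyer-exempt → 0% → $0.00
Garment alterations $22.61: labor services → 0% → $0.00
Coat rack $66.43: furniture → 9.5% → $6.31
First-aid kit $35.16: over-the-counter medication, buyer-exempt → 0% → $0.00
Phone case $17.75: all other goods → 6.75% → $1.20
Spiral notebook $6.69: all other goods → 6.75% → $0.45
Dry cleaning (3 garments) $20.58: labor services → 0% → $0.00
Pizza slice $4.67: restaurant meals → 8.75% → $0.41
Throat lozenges $3.97: over-the-counter medication, buyer-exempt → 0% → $0.00
Total tax = $0.68 + $6.31 + $1.20 + $0.45 + $0.41 = $9.05

$9.05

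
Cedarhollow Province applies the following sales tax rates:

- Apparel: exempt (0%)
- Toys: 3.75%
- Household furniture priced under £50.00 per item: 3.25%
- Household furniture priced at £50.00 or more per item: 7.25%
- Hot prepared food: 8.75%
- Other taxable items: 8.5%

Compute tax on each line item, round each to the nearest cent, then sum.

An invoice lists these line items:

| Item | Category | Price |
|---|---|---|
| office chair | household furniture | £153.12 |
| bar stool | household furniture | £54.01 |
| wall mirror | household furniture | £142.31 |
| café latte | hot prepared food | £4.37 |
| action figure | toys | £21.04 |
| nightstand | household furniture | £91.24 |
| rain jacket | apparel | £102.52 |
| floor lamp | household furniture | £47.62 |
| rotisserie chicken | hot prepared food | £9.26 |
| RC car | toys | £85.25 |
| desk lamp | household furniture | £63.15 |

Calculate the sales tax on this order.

£43.26

Office chair £153.12: household furniture, £50.00 or more → 7.25% → £11.10
Bar stool £54.01: household furniture, £50.00 or more → 7.25% → £3.92
Wall mirror £142.31: household furniture, £50.00 or more → 7.25% → £10.32
Café latte £4.37: hot prepared food → 8.75% → £0.38
Action figure £21.04: toys → 3.75% → £0.79
Nightstand £91.24: household furniture, £50.00 or more → 7.25% → £6.61
Rain jacket £102.52: apparel → 0% → £0.00
Floor lamp £47.62: household furniture, under £50.00 → 3.25% → £1.55
Rotisserie chicken £9.26: hot prepared food → 8.75% → £0.81
RC car £85.25: toys → 3.75% → £3.20
Desk lamp £63.15: household furniture, £50.00 or more → 7.25% → £4.58
Total tax = £11.10 + £3.92 + £10.32 + £0.38 + £0.79 + £6.61 + £1.55 + £0.81 + £3.20 + £4.58 = £43.26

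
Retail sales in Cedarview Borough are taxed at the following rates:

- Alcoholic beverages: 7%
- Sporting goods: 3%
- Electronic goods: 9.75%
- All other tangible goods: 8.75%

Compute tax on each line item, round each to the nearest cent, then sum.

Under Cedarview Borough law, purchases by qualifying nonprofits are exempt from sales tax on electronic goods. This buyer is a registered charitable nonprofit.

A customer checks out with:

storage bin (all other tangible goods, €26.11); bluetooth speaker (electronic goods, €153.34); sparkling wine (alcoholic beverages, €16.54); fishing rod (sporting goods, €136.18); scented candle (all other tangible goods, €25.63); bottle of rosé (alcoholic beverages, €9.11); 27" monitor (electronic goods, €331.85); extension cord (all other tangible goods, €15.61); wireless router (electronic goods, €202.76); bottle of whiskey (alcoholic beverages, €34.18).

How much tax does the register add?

€14.17

Storage bin €26.11: all other tangible goods → 8.75% → €2.28
Bluetooth speaker €153.34: electronic goods, buyer-exempt → 0% → €0.00
Sparkling wine €16.54: alcoholic beverages → 7% → €1.16
Fishing rod €136.18: sporting goods → 3% → €4.09
Scented candle €25.63: all other tangible goods → 8.75% → €2.24
Bottle of rosé €9.11: alcoholic beverages → 7% → €0.64
27" monitor €331.85: electronic goods, buyer-exempt → 0% → €0.00
Extension cord €15.61: all other tangible goods → 8.75% → €1.37
Wireless router €202.76: electronic goods, buyer-exempt → 0% → €0.00
Bottle of whiskey €34.18: alcoholic beverages → 7% → €2.39
Total tax = €2.28 + €1.16 + €4.09 + €2.24 + €0.64 + €1.37 + €2.39 = €14.17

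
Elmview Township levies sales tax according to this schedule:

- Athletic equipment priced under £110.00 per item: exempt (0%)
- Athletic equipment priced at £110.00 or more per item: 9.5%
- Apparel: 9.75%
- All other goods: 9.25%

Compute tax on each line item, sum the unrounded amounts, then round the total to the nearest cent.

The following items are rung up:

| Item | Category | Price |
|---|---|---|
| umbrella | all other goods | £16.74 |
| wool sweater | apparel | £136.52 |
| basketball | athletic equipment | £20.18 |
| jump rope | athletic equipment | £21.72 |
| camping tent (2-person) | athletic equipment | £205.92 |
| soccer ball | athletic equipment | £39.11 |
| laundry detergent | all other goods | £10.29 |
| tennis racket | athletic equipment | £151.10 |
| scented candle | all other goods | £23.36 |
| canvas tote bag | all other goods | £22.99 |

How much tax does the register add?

£54.02

Umbrella £16.74: all other goods → 9.25% → £1.54845
Wool sweater £136.52: apparel → 9.75% → £13.3107
Basketball £20.18: athletic equipment, under £110.00 → 0% → £0.00
Jump rope £21.72: athletic equipment, under £110.00 → 0% → £0.00
Camping tent (2-person) £205.92: athletic equipment, £110.00 or more → 9.5% → £19.5624
Soccer ball £39.11: athletic equipment, under £110.00 → 0% → £0.00
Laundry detergent £10.29: all other goods → 9.25% → £0.951825
Tennis racket £151.10: athletic equipment, £110.00 or more → 9.5% → £14.3545
Scented candle £23.36: all other goods → 9.25% → £2.1608
Canvas tote bag £22.99: all other goods → 9.25% → £2.126575
Unrounded tax sum = £54.01525 → £54.02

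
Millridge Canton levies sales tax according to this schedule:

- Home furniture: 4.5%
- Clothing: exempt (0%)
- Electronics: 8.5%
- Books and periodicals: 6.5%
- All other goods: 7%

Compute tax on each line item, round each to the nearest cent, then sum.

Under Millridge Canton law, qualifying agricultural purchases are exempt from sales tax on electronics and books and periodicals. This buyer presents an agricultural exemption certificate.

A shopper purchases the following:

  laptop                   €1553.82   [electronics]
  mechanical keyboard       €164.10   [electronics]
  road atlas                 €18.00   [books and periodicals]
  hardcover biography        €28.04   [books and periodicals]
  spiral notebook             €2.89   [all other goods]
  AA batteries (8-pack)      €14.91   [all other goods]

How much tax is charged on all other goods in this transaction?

Spiral notebook €2.89: all other goods → 7% → €0.20
AA batteries (8-pack) €14.91: all other goods → 7% → €1.04
Tax on all other goods = €0.20 + €1.04 = €1.24

€1.24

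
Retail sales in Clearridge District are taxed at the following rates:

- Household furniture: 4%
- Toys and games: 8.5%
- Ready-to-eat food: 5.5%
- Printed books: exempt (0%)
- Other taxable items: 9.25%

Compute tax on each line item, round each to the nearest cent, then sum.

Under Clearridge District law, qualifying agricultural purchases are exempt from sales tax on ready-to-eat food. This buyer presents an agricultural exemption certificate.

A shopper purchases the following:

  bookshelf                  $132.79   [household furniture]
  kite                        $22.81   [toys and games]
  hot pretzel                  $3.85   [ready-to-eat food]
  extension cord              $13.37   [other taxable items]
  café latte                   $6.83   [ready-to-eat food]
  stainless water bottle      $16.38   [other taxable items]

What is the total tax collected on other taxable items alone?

Extension cord $13.37: other taxable items → 9.25% → $1.24
Stainless water bottle $16.38: other taxable items → 9.25% → $1.52
Tax on other taxable items = $1.24 + $1.52 = $2.76

$2.76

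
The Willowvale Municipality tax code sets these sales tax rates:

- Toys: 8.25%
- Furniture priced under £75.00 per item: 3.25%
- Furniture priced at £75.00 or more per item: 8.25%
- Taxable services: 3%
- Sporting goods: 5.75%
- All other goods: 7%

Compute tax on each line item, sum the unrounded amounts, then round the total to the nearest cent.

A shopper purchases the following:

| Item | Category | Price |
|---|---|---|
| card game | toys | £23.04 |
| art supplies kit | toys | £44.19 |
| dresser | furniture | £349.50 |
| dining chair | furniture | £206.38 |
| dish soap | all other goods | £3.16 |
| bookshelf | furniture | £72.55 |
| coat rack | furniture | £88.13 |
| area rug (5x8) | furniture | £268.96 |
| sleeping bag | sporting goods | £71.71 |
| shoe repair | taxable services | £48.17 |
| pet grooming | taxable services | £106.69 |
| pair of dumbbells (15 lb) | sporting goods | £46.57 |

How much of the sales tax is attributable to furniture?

£77.68

Dresser £349.50: furniture, £75.00 or more → 8.25% → £28.83375
Dining chair £206.38: furniture, £75.00 or more → 8.25% → £17.02635
Bookshelf £72.55: furniture, under £75.00 → 3.25% → £2.357875
Coat rack £88.13: furniture, £75.00 or more → 8.25% → £7.270725
Area rug (5x8) £268.96: furniture, £75.00 or more → 8.25% → £22.1892
Tax on furniture: unrounded sum = £77.6779 → £77.68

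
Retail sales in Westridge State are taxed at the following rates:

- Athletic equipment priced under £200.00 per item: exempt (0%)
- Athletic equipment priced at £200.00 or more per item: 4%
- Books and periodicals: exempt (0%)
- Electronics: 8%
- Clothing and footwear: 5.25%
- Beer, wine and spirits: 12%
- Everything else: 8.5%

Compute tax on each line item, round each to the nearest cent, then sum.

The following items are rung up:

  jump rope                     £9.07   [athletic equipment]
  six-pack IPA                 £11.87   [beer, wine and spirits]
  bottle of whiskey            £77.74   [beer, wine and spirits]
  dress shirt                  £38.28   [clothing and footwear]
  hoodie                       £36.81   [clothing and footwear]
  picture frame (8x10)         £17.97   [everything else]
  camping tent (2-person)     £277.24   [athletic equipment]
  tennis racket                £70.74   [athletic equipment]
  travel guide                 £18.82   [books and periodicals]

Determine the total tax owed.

£27.31

Jump rope £9.07: athletic equipment, under £200.00 → 0% → £0.00
Six-pack IPA £11.87: beer, wine and spirits → 12% → £1.42
Bottle of whiskey £77.74: beer, wine and spirits → 12% → £9.33
Dress shirt £38.28: clothing and footwear → 5.25% → £2.01
Hoodie £36.81: clothing and footwear → 5.25% → £1.93
Picture frame (8x10) £17.97: everything else → 8.5% → £1.53
Camping tent (2-person) £277.24: athletic equipment, £200.00 or more → 4% → £11.09
Tennis racket £70.74: athletic equipment, under £200.00 → 0% → £0.00
Travel guide £18.82: books and periodicals → 0% → £0.00
Total tax = £1.42 + £9.33 + £2.01 + £1.93 + £1.53 + £11.09 = £27.31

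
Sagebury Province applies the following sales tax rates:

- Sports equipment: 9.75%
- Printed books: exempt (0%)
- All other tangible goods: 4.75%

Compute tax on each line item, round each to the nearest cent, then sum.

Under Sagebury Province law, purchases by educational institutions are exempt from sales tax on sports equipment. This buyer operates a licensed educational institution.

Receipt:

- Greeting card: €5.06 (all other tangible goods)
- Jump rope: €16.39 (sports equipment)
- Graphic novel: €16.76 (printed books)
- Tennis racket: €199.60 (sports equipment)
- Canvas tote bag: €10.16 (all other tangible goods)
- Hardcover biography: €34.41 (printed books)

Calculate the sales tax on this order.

Greeting card €5.06: all other tangible goods → 4.75% → €0.24
Jump rope €16.39: sports equipment, buyer-exempt → 0% → €0.00
Graphic novel €16.76: printed books → 0% → €0.00
Tennis racket €199.60: sports equipment, buyer-exempt → 0% → €0.00
Canvas tote bag €10.16: all other tangible goods → 4.75% → €0.48
Hardcover biography €34.41: printed books → 0% → €0.00
Total tax = €0.24 + €0.48 = €0.72

€0.72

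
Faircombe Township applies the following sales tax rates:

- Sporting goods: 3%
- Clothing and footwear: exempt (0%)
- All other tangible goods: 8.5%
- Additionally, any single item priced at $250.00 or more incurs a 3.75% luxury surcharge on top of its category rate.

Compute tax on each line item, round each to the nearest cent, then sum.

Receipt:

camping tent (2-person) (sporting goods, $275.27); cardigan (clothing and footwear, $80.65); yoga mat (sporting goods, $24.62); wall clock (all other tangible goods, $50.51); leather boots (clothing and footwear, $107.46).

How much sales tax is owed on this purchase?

Camping tent (2-person) $275.27: sporting goods → 3% + 3.75% surcharge = 6.75% → $18.58
Cardigan $80.65: clothing and footwear → 0% → $0.00
Yoga mat $24.62: sporting goods → 3% → $0.74
Wall clock $50.51: all other tangible goods → 8.5% → $4.29
Leather boots $107.46: clothing and footwear → 0% → $0.00
Total tax = $18.58 + $0.74 + $4.29 = $23.61

$23.61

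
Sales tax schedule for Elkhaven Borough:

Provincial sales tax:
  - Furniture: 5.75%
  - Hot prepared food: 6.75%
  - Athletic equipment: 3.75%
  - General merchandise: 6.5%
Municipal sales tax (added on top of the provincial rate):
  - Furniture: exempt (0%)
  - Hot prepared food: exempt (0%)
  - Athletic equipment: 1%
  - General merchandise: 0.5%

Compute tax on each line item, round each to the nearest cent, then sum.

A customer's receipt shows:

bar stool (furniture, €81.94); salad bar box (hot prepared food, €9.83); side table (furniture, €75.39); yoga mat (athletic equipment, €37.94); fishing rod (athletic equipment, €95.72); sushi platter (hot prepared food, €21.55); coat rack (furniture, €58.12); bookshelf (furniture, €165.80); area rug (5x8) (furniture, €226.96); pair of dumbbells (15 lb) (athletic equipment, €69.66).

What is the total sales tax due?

€46.73

Bar stool €81.94: furniture → 5.75% + 0% municipal = 5.75% → €4.71
Salad bar box €9.83: hot prepared food → 6.75% + 0% municipal = 6.75% → €0.66
Side table €75.39: furniture → 5.75% + 0% municipal = 5.75% → €4.33
Yoga mat €37.94: athletic equipment → 3.75% + 1% municipal = 4.75% → €1.80
Fishing rod €95.72: athletic equipment → 3.75% + 1% municipal = 4.75% → €4.55
Sushi platter €21.55: hot prepared food → 6.75% + 0% municipal = 6.75% → €1.45
Coat rack €58.12: furniture → 5.75% + 0% municipal = 5.75% → €3.34
Bookshelf €165.80: furniture → 5.75% + 0% municipal = 5.75% → €9.53
Area rug (5x8) €226.96: furniture → 5.75% + 0% municipal = 5.75% → €13.05
Pair of dumbbells (15 lb) €69.66: athletic equipment → 3.75% + 1% municipal = 4.75% → €3.31
Total tax = €4.71 + €0.66 + €4.33 + €1.80 + €4.55 + €1.45 + €3.34 + €9.53 + €13.05 + €3.31 = €46.73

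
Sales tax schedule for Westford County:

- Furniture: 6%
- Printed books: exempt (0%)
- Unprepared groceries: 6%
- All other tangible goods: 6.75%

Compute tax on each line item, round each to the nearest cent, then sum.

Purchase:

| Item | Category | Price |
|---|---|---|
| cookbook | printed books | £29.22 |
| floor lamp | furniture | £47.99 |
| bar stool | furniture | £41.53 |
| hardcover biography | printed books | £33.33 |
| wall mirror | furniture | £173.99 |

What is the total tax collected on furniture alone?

Floor lamp £47.99: furniture → 6% → £2.88
Bar stool £41.53: furniture → 6% → £2.49
Wall mirror £173.99: furniture → 6% → £10.44
Tax on furniture = £2.88 + £2.49 + £10.44 = £15.81

£15.81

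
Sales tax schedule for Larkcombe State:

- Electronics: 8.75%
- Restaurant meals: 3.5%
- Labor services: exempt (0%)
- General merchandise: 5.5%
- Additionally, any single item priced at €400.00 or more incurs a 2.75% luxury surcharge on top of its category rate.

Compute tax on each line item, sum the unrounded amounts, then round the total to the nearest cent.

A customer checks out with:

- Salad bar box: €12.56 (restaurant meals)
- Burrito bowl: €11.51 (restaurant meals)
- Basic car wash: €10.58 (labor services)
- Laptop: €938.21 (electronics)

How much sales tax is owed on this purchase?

Salad bar box €12.56: restaurant meals → 3.5% → €0.4396
Burrito bowl €11.51: restaurant meals → 3.5% → €0.40285
Basic car wash €10.58: labor services → 0% → €0.00
Laptop €938.21: electronics → 8.75% + 2.75% surcharge = 11.5% → €107.89415
Unrounded tax sum = €108.7366 → €108.74

€108.74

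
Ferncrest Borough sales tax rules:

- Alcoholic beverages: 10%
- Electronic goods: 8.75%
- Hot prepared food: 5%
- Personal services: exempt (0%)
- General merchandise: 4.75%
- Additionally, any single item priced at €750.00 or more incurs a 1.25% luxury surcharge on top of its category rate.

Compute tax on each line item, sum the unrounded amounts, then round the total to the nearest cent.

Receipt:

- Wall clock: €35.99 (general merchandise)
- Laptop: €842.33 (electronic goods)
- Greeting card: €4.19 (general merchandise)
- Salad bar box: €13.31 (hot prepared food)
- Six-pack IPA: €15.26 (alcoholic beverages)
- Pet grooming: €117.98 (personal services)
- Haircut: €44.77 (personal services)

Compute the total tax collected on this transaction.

Wall clock €35.99: general merchandise → 4.75% → €1.709525
Laptop €842.33: electronic goods → 8.75% + 1.25% surcharge = 10% → €84.233
Greeting card €4.19: general merchandise → 4.75% → €0.199025
Salad bar box €13.31: hot prepared food → 5% → €0.6655
Six-pack IPA €15.26: alcoholic beverages → 10% → €1.526
Pet grooming €117.98: personal services → 0% → €0.00
Haircut €44.77: personal services → 0% → €0.00
Unrounded tax sum = €88.33305 → €88.33

€88.33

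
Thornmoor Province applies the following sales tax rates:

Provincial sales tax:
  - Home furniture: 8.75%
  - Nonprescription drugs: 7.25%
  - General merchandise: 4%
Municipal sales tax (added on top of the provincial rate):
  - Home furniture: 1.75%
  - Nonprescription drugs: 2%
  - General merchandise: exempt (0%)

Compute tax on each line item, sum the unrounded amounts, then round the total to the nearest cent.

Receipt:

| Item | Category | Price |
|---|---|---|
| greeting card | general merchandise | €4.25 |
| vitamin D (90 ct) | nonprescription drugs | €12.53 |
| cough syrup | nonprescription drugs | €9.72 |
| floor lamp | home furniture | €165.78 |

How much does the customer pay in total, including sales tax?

€211.92

Greeting card €4.25: general merchandise → 4% + 0% municipal = 4% → €0.17
Vitamin D (90 ct) €12.53: nonprescription drugs → 7.25% + 2% municipal = 9.25% → €1.159025
Cough syrup €9.72: nonprescription drugs → 7.25% + 2% municipal = 9.25% → €0.8991
Floor lamp €165.78: home furniture → 8.75% + 1.75% municipal = 10.5% → €17.4069
Subtotal = €192.28; unrounded tax = €19.635025 → €19.64; total due = €211.92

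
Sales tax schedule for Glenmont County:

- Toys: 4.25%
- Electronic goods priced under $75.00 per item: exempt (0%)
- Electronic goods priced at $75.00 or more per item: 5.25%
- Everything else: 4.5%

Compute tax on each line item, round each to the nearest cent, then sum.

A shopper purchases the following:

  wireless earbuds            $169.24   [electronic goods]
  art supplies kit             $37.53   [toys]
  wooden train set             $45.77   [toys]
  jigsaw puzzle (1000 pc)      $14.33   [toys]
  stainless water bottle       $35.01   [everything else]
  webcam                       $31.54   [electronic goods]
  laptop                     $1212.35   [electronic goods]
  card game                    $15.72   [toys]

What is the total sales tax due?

$78.95

Wireless earbuds $169.24: electronic goods, $75.00 or more → 5.25% → $8.89
Art supplies kit $37.53: toys → 4.25% → $1.60
Wooden train set $45.77: toys → 4.25% → $1.95
Jigsaw puzzle (1000 pc) $14.33: toys → 4.25% → $0.61
Stainless water bottle $35.01: everything else → 4.5% → $1.58
Webcam $31.54: electronic goods, under $75.00 → 0% → $0.00
Laptop $1212.35: electronic goods, $75.00 or more → 5.25% → $63.65
Card game $15.72: toys → 4.25% → $0.67
Total tax = $8.89 + $1.60 + $1.95 + $0.61 + $1.58 + $63.65 + $0.67 = $78.95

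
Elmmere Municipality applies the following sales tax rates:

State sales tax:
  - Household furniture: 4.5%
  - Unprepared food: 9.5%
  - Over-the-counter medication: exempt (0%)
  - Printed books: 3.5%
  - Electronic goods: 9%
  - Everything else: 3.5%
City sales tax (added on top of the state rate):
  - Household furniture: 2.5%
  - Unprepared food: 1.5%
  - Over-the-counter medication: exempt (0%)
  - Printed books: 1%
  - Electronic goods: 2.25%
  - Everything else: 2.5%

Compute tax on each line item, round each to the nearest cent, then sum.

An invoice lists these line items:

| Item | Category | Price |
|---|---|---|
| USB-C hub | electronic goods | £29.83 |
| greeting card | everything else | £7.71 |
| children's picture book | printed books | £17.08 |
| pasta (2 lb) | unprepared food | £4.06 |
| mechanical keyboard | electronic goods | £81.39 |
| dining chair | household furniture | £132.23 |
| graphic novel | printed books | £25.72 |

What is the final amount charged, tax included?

USB-C hub £29.83: electronic goods → 9% + 2.25% city = 11.25% → £3.36
Greeting card £7.71: everything else → 3.5% + 2.5% city = 6% → £0.46
Children's picture book £17.08: printed books → 3.5% + 1% city = 4.5% → £0.77
Pasta (2 lb) £4.06: unprepared food → 9.5% + 1.5% city = 11% → £0.45
Mechanical keyboard £81.39: electronic goods → 9% + 2.25% city = 11.25% → £9.16
Dining chair £132.23: household furniture → 4.5% + 2.5% city = 7% → £9.26
Graphic novel £25.72: printed books → 3.5% + 1% city = 4.5% → £1.16
Subtotal = £298.02; tax = £24.62; total due = £322.64

£322.64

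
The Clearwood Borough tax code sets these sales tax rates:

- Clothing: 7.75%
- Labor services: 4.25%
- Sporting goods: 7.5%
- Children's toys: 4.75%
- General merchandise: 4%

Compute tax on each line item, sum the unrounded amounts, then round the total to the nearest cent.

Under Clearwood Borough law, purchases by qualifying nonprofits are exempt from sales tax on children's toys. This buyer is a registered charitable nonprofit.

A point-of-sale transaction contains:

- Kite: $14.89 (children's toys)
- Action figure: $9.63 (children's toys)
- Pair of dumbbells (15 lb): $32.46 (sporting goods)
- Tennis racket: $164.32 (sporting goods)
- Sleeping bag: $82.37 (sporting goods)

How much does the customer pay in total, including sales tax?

Kite $14.89: children's toys, buyer-exempt → 0% → $0.00
Action figure $9.63: children's toys, buyer-exempt → 0% → $0.00
Pair of dumbbells (15 lb) $32.46: sporting goods → 7.5% → $2.4345
Tennis racket $164.32: sporting goods → 7.5% → $12.324
Sleeping bag $82.37: sporting goods → 7.5% → $6.17775
Subtotal = $303.67; unrounded tax = $20.93625 → $20.94; total due = $324.61

$324.61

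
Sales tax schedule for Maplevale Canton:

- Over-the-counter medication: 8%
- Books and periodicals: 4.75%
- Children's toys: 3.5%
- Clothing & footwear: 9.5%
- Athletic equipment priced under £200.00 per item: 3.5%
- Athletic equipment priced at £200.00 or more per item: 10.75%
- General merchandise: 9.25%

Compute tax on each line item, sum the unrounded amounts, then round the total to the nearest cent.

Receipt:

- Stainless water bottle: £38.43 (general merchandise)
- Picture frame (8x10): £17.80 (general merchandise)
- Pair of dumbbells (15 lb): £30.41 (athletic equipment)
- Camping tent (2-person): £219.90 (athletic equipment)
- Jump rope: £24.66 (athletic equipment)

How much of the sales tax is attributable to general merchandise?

£5.20

Stainless water bottle £38.43: general merchandise → 9.25% → £3.554775
Picture frame (8x10) £17.80: general merchandise → 9.25% → £1.6465
Tax on general merchandise: unrounded sum = £5.201275 → £5.20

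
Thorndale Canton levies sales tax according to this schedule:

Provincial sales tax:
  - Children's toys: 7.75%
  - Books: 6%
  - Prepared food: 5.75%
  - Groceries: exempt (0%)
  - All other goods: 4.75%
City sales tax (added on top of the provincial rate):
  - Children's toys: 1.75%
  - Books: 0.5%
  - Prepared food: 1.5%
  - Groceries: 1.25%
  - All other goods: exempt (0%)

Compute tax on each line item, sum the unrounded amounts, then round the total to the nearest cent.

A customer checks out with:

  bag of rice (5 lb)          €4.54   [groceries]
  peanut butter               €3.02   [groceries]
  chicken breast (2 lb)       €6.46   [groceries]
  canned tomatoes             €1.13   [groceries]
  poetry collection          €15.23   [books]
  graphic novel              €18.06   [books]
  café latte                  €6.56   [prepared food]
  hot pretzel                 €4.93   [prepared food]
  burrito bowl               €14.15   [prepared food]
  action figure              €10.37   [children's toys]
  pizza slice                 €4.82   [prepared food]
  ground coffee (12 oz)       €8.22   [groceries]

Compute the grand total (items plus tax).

€103.14

Bag of rice (5 lb) €4.54: groceries → 0% + 1.25% city = 1.25% → €0.05675
Peanut butter €3.02: groceries → 0% + 1.25% city = 1.25% → €0.03775
Chicken breast (2 lb) €6.46: groceries → 0% + 1.25% city = 1.25% → €0.08075
Canned tomatoes €1.13: groceries → 0% + 1.25% city = 1.25% → €0.014125
Poetry collection €15.23: books → 6% + 0.5% city = 6.5% → €0.98995
Graphic novel €18.06: books → 6% + 0.5% city = 6.5% → €1.1739
Café latte €6.56: prepared food → 5.75% + 1.5% city = 7.25% → €0.4756
Hot pretzel €4.93: prepared food → 5.75% + 1.5% city = 7.25% → €0.357425
Burrito bowl €14.15: prepared food → 5.75% + 1.5% city = 7.25% → €1.025875
Action figure €10.37: children's toys → 7.75% + 1.75% city = 9.5% → €0.98515
Pizza slice €4.82: prepared food → 5.75% + 1.5% city = 7.25% → €0.34945
Ground coffee (12 oz) €8.22: groceries → 0% + 1.25% city = 1.25% → €0.10275
Subtotal = €97.49; unrounded tax = €5.649475 → €5.65; total due = €103.14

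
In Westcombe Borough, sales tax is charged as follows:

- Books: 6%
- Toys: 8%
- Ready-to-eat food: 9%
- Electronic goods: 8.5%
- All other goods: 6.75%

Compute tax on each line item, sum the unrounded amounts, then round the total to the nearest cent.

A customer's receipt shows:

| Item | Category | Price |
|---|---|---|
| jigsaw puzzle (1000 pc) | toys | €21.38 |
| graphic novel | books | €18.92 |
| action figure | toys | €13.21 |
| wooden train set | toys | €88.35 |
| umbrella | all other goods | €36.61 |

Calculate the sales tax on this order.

€13.44

Jigsaw puzzle (1000 pc) €21.38: toys → 8% → €1.7104
Graphic novel €18.92: books → 6% → €1.1352
Action figure €13.21: toys → 8% → €1.0568
Wooden train set €88.35: toys → 8% → €7.068
Umbrella €36.61: all other goods → 6.75% → €2.471175
Unrounded tax sum = €13.441575 → €13.44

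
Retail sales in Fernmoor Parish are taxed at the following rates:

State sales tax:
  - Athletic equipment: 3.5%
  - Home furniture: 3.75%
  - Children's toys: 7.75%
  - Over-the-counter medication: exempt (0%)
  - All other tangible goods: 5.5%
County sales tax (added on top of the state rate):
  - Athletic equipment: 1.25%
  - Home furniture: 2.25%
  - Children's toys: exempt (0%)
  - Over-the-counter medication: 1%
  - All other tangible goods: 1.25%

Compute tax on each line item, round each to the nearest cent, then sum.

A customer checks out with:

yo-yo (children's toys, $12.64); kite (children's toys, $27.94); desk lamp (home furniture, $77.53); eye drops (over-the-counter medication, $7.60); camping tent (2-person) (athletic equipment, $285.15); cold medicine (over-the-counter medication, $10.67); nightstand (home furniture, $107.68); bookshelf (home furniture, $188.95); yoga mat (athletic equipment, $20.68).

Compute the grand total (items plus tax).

Yo-yo $12.64: children's toys → 7.75% + 0% county = 7.75% → $0.98
Kite $27.94: children's toys → 7.75% + 0% county = 7.75% → $2.17
Desk lamp $77.53: home furniture → 3.75% + 2.25% county = 6% → $4.65
Eye drops $7.60: over-the-counter medication → 0% + 1% county = 1% → $0.08
Camping tent (2-person) $285.15: athletic equipment → 3.5% + 1.25% county = 4.75% → $13.54
Cold medicine $10.67: over-the-counter medication → 0% + 1% county = 1% → $0.11
Nightstand $107.68: home furniture → 3.75% + 2.25% county = 6% → $6.46
Bookshelf $188.95: home furniture → 3.75% + 2.25% county = 6% → $11.34
Yoga mat $20.68: athletic equipment → 3.5% + 1.25% county = 4.75% → $0.98
Subtotal = $738.84; tax = $40.31; total due = $779.15

$779.15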